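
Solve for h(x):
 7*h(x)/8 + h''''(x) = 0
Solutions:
 h(x) = (C1*sin(2^(3/4)*7^(1/4)*x/4) + C2*cos(2^(3/4)*7^(1/4)*x/4))*exp(-2^(3/4)*7^(1/4)*x/4) + (C3*sin(2^(3/4)*7^(1/4)*x/4) + C4*cos(2^(3/4)*7^(1/4)*x/4))*exp(2^(3/4)*7^(1/4)*x/4)


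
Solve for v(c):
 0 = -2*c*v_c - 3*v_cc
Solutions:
 v(c) = C1 + C2*erf(sqrt(3)*c/3)


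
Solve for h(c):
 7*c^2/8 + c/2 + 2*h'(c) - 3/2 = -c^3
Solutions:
 h(c) = C1 - c^4/8 - 7*c^3/48 - c^2/8 + 3*c/4


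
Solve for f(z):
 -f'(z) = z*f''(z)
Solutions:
 f(z) = C1 + C2*log(z)


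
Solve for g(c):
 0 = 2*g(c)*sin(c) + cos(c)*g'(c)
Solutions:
 g(c) = C1*cos(c)^2


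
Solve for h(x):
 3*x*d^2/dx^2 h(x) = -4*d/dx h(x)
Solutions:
 h(x) = C1 + C2/x^(1/3)


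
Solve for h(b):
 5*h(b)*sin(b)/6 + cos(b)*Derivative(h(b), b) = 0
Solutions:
 h(b) = C1*cos(b)^(5/6)


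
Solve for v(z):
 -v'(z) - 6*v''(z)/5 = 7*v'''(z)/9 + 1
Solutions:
 v(z) = C1 - z + (C2*sin(3*sqrt(94)*z/35) + C3*cos(3*sqrt(94)*z/35))*exp(-27*z/35)


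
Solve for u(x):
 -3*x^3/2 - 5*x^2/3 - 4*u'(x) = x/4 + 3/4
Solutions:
 u(x) = C1 - 3*x^4/32 - 5*x^3/36 - x^2/32 - 3*x/16


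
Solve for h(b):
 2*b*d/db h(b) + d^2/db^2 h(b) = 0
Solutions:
 h(b) = C1 + C2*erf(b)


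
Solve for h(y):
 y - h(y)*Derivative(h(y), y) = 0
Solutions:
 h(y) = -sqrt(C1 + y^2)
 h(y) = sqrt(C1 + y^2)


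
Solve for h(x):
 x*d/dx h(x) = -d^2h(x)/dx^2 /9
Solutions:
 h(x) = C1 + C2*erf(3*sqrt(2)*x/2)


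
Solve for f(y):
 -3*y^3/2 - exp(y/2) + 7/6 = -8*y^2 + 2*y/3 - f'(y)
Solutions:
 f(y) = C1 + 3*y^4/8 - 8*y^3/3 + y^2/3 - 7*y/6 + 2*exp(y/2)


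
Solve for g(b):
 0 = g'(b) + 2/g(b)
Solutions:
 g(b) = -sqrt(C1 - 4*b)
 g(b) = sqrt(C1 - 4*b)


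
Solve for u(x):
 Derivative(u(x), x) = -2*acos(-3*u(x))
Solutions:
 Integral(1/acos(-3*_y), (_y, u(x))) = C1 - 2*x


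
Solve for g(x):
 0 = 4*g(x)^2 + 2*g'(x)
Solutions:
 g(x) = 1/(C1 + 2*x)


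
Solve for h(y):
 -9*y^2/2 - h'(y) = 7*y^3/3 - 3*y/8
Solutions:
 h(y) = C1 - 7*y^4/12 - 3*y^3/2 + 3*y^2/16


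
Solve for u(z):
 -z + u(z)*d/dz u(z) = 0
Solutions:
 u(z) = -sqrt(C1 + z^2)
 u(z) = sqrt(C1 + z^2)


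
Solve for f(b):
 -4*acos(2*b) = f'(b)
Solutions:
 f(b) = C1 - 4*b*acos(2*b) + 2*sqrt(1 - 4*b^2)


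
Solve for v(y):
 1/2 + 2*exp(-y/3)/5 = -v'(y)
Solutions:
 v(y) = C1 - y/2 + 6*exp(-y/3)/5


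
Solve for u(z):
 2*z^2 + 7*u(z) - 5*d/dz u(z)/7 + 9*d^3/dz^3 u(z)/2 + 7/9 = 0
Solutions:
 u(z) = C1*exp(z*(10/(sqrt(85745121)/441 + 21)^(1/3) + 21*(sqrt(85745121)/441 + 21)^(1/3))/126)*sin(sqrt(3)*z*(-21*(sqrt(85745121)/441 + 21)^(1/3) + 10/(sqrt(85745121)/441 + 21)^(1/3))/126) + C2*exp(z*(10/(sqrt(85745121)/441 + 21)^(1/3) + 21*(sqrt(85745121)/441 + 21)^(1/3))/126)*cos(sqrt(3)*z*(-21*(sqrt(85745121)/441 + 21)^(1/3) + 10/(sqrt(85745121)/441 + 21)^(1/3))/126) + C3*exp(-z*(10/(sqrt(85745121)/441 + 21)^(1/3) + 21*(sqrt(85745121)/441 + 21)^(1/3))/63) - 2*z^2/7 - 20*z/343 - 17707/151263


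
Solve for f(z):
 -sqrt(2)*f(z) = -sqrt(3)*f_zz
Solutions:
 f(z) = C1*exp(-2^(1/4)*3^(3/4)*z/3) + C2*exp(2^(1/4)*3^(3/4)*z/3)


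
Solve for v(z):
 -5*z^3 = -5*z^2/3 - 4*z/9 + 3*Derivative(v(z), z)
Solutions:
 v(z) = C1 - 5*z^4/12 + 5*z^3/27 + 2*z^2/27


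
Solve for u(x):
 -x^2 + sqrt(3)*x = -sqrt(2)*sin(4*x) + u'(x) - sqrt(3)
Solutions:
 u(x) = C1 - x^3/3 + sqrt(3)*x^2/2 + sqrt(3)*x - sqrt(2)*cos(4*x)/4


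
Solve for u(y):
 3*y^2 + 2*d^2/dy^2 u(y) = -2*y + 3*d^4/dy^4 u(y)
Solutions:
 u(y) = C1 + C2*y + C3*exp(-sqrt(6)*y/3) + C4*exp(sqrt(6)*y/3) - y^4/8 - y^3/6 - 9*y^2/4


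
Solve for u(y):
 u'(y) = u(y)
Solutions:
 u(y) = C1*exp(y)


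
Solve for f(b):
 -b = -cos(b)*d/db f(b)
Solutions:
 f(b) = C1 + Integral(b/cos(b), b)


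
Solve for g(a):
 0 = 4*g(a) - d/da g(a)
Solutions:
 g(a) = C1*exp(4*a)


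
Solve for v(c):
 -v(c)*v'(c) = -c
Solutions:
 v(c) = -sqrt(C1 + c^2)
 v(c) = sqrt(C1 + c^2)


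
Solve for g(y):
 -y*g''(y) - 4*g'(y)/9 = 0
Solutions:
 g(y) = C1 + C2*y^(5/9)


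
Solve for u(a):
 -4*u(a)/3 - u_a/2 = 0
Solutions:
 u(a) = C1*exp(-8*a/3)


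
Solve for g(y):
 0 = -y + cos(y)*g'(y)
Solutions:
 g(y) = C1 + Integral(y/cos(y), y)


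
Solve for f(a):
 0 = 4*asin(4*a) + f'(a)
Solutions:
 f(a) = C1 - 4*a*asin(4*a) - sqrt(1 - 16*a^2)


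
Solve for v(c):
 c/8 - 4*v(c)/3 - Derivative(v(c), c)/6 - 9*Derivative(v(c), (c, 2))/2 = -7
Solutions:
 v(c) = 3*c/32 + (C1*sin(sqrt(863)*c/54) + C2*cos(sqrt(863)*c/54))*exp(-c/54) + 1341/256


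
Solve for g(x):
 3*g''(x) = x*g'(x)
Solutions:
 g(x) = C1 + C2*erfi(sqrt(6)*x/6)


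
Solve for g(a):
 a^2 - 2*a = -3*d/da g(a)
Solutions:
 g(a) = C1 - a^3/9 + a^2/3


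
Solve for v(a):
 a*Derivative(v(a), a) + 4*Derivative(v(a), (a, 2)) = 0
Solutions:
 v(a) = C1 + C2*erf(sqrt(2)*a/4)


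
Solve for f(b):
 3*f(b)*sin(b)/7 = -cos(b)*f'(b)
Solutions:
 f(b) = C1*cos(b)^(3/7)


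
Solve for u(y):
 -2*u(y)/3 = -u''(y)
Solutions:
 u(y) = C1*exp(-sqrt(6)*y/3) + C2*exp(sqrt(6)*y/3)


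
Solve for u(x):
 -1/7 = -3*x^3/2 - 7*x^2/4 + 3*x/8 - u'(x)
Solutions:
 u(x) = C1 - 3*x^4/8 - 7*x^3/12 + 3*x^2/16 + x/7


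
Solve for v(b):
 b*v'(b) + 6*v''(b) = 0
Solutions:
 v(b) = C1 + C2*erf(sqrt(3)*b/6)


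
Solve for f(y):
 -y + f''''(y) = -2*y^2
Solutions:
 f(y) = C1 + C2*y + C3*y^2 + C4*y^3 - y^6/180 + y^5/120


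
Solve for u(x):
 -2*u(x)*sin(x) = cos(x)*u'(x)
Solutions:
 u(x) = C1*cos(x)^2


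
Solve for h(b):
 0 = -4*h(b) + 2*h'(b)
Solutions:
 h(b) = C1*exp(2*b)


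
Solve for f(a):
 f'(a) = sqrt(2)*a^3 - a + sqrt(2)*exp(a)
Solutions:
 f(a) = C1 + sqrt(2)*a^4/4 - a^2/2 + sqrt(2)*exp(a)


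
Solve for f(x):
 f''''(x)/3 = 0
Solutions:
 f(x) = C1 + C2*x + C3*x^2 + C4*x^3


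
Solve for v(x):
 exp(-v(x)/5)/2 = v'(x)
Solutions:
 v(x) = 5*log(C1 + x/10)


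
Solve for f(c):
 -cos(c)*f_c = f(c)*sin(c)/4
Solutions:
 f(c) = C1*cos(c)^(1/4)


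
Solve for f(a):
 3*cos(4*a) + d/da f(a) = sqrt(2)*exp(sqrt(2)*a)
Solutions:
 f(a) = C1 + exp(sqrt(2)*a) - 3*sin(4*a)/4


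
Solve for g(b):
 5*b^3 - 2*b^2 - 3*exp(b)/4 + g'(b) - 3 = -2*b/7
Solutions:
 g(b) = C1 - 5*b^4/4 + 2*b^3/3 - b^2/7 + 3*b + 3*exp(b)/4


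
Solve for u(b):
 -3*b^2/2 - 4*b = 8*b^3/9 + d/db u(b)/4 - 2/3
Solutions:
 u(b) = C1 - 8*b^4/9 - 2*b^3 - 8*b^2 + 8*b/3


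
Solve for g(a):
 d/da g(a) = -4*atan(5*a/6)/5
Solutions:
 g(a) = C1 - 4*a*atan(5*a/6)/5 + 12*log(25*a^2 + 36)/25


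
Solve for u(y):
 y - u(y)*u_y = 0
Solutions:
 u(y) = -sqrt(C1 + y^2)
 u(y) = sqrt(C1 + y^2)


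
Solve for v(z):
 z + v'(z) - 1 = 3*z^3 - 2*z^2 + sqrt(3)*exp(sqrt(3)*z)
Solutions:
 v(z) = C1 + 3*z^4/4 - 2*z^3/3 - z^2/2 + z + exp(sqrt(3)*z)


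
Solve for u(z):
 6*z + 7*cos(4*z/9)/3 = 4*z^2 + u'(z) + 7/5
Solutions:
 u(z) = C1 - 4*z^3/3 + 3*z^2 - 7*z/5 + 21*sin(4*z/9)/4


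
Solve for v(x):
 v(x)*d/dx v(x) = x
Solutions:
 v(x) = -sqrt(C1 + x^2)
 v(x) = sqrt(C1 + x^2)


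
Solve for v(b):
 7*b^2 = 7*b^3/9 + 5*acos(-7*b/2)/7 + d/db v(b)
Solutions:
 v(b) = C1 - 7*b^4/36 + 7*b^3/3 - 5*b*acos(-7*b/2)/7 - 5*sqrt(4 - 49*b^2)/49


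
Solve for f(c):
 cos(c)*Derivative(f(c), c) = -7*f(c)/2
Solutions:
 f(c) = C1*(sin(c) - 1)^(7/4)/(sin(c) + 1)^(7/4)


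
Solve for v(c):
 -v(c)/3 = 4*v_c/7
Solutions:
 v(c) = C1*exp(-7*c/12)


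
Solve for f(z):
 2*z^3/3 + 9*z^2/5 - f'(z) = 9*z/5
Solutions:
 f(z) = C1 + z^4/6 + 3*z^3/5 - 9*z^2/10


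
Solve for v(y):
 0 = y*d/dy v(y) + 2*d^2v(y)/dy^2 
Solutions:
 v(y) = C1 + C2*erf(y/2)


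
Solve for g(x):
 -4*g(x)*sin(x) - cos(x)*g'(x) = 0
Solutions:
 g(x) = C1*cos(x)^4


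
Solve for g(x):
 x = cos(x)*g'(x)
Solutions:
 g(x) = C1 + Integral(x/cos(x), x)


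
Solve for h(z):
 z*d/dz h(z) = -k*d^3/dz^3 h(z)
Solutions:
 h(z) = C1 + Integral(C2*airyai(z*(-1/k)^(1/3)) + C3*airybi(z*(-1/k)^(1/3)), z)


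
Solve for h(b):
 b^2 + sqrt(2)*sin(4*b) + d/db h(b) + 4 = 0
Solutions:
 h(b) = C1 - b^3/3 - 4*b + sqrt(2)*cos(4*b)/4


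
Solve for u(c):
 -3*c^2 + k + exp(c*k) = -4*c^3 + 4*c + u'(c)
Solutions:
 u(c) = C1 + c^4 - c^3 - 2*c^2 + c*k + exp(c*k)/k


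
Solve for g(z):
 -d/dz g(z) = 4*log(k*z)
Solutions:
 g(z) = C1 - 4*z*log(k*z) + 4*z


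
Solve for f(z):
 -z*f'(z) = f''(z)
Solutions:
 f(z) = C1 + C2*erf(sqrt(2)*z/2)


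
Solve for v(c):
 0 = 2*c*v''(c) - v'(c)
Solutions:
 v(c) = C1 + C2*c^(3/2)


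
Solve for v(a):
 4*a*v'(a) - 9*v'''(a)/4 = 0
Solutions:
 v(a) = C1 + Integral(C2*airyai(2*6^(1/3)*a/3) + C3*airybi(2*6^(1/3)*a/3), a)


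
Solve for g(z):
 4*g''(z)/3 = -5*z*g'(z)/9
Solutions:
 g(z) = C1 + C2*erf(sqrt(30)*z/12)


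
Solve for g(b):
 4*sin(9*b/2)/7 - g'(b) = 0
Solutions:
 g(b) = C1 - 8*cos(9*b/2)/63


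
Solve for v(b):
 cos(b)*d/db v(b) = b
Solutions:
 v(b) = C1 + Integral(b/cos(b), b)


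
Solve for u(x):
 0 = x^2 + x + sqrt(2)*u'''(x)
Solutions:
 u(x) = C1 + C2*x + C3*x^2 - sqrt(2)*x^5/120 - sqrt(2)*x^4/48


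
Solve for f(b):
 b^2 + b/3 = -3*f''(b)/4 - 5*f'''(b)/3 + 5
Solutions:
 f(b) = C1 + C2*b + C3*exp(-9*b/20) - b^4/9 + 74*b^3/81 - 670*b^2/243


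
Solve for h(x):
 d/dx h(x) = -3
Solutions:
 h(x) = C1 - 3*x


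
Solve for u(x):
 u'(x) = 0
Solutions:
 u(x) = C1


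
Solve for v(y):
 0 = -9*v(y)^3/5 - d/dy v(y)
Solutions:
 v(y) = -sqrt(10)*sqrt(-1/(C1 - 9*y))/2
 v(y) = sqrt(10)*sqrt(-1/(C1 - 9*y))/2


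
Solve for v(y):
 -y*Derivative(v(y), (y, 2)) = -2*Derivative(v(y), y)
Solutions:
 v(y) = C1 + C2*y^3


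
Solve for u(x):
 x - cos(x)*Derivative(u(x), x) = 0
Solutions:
 u(x) = C1 + Integral(x/cos(x), x)


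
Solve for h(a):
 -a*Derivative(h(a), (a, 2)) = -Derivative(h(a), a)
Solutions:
 h(a) = C1 + C2*a^2


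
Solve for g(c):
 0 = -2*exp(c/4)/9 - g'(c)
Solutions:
 g(c) = C1 - 8*exp(c/4)/9


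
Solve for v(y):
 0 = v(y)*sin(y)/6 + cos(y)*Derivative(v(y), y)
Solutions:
 v(y) = C1*cos(y)^(1/6)


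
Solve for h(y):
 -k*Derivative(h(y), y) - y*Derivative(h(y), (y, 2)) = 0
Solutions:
 h(y) = C1 + y^(1 - re(k))*(C2*sin(log(y)*Abs(im(k))) + C3*cos(log(y)*im(k)))


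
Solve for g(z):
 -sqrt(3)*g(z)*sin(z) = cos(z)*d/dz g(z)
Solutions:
 g(z) = C1*cos(z)^(sqrt(3))


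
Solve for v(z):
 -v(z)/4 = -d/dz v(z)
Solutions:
 v(z) = C1*exp(z/4)


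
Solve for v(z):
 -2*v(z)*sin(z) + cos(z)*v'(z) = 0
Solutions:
 v(z) = C1/cos(z)^2


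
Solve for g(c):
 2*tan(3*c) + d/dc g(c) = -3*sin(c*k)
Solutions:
 g(c) = C1 - 3*Piecewise((-cos(c*k)/k, Ne(k, 0)), (0, True)) + 2*log(cos(3*c))/3


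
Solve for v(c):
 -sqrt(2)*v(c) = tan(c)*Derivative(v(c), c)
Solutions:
 v(c) = C1/sin(c)^(sqrt(2))


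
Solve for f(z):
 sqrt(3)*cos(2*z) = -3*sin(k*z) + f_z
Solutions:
 f(z) = C1 + sqrt(3)*sin(2*z)/2 - 3*cos(k*z)/k


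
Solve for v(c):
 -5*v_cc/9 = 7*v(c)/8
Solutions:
 v(c) = C1*sin(3*sqrt(70)*c/20) + C2*cos(3*sqrt(70)*c/20)


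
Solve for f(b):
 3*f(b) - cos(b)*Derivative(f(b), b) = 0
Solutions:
 f(b) = C1*(sin(b) + 1)^(3/2)/(sin(b) - 1)^(3/2)


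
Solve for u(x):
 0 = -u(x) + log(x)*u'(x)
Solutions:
 u(x) = C1*exp(li(x))


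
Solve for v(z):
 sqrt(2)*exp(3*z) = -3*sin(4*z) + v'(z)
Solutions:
 v(z) = C1 + sqrt(2)*exp(3*z)/3 - 3*cos(4*z)/4


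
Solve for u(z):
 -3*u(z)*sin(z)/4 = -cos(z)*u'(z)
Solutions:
 u(z) = C1/cos(z)^(3/4)


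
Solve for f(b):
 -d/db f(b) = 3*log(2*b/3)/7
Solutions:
 f(b) = C1 - 3*b*log(b)/7 - 3*b*log(2)/7 + 3*b/7 + 3*b*log(3)/7


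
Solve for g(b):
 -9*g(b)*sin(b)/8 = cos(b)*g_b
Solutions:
 g(b) = C1*cos(b)^(9/8)


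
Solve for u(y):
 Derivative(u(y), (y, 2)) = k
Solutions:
 u(y) = C1 + C2*y + k*y^2/2


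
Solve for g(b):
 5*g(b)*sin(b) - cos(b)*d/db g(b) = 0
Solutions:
 g(b) = C1/cos(b)^5


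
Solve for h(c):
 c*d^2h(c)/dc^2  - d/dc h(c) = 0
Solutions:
 h(c) = C1 + C2*c^2


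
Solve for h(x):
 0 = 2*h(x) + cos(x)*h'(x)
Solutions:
 h(x) = C1*(sin(x) - 1)/(sin(x) + 1)


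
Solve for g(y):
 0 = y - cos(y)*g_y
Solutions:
 g(y) = C1 + Integral(y/cos(y), y)


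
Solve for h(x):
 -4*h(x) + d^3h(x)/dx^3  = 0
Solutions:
 h(x) = C3*exp(2^(2/3)*x) + (C1*sin(2^(2/3)*sqrt(3)*x/2) + C2*cos(2^(2/3)*sqrt(3)*x/2))*exp(-2^(2/3)*x/2)


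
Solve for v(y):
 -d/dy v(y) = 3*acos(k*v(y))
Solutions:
 Integral(1/acos(_y*k), (_y, v(y))) = C1 - 3*y


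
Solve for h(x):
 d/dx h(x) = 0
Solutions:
 h(x) = C1


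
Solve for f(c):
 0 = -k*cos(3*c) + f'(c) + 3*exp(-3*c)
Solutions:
 f(c) = C1 + k*sin(3*c)/3 + exp(-3*c)


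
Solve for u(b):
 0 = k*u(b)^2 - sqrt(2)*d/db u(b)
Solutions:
 u(b) = -2/(C1 + sqrt(2)*b*k)


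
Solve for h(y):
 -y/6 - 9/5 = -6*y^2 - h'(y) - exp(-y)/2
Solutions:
 h(y) = C1 - 2*y^3 + y^2/12 + 9*y/5 + exp(-y)/2


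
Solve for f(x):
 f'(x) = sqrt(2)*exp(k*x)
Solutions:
 f(x) = C1 + sqrt(2)*exp(k*x)/k


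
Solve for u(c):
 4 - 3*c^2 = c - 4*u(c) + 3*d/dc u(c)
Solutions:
 u(c) = C1*exp(4*c/3) + 3*c^2/4 + 11*c/8 + 1/32


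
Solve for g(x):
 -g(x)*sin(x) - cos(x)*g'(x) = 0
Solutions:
 g(x) = C1*cos(x)


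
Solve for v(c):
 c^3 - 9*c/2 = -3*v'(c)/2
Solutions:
 v(c) = C1 - c^4/6 + 3*c^2/2


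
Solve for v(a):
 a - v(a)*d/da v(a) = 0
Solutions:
 v(a) = -sqrt(C1 + a^2)
 v(a) = sqrt(C1 + a^2)


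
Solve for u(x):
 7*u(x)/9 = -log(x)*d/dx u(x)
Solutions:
 u(x) = C1*exp(-7*li(x)/9)


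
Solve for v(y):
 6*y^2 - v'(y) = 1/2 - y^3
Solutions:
 v(y) = C1 + y^4/4 + 2*y^3 - y/2


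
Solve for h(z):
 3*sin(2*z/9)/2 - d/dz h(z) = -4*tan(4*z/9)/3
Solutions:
 h(z) = C1 - 3*log(cos(4*z/9)) - 27*cos(2*z/9)/4


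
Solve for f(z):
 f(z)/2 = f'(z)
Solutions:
 f(z) = C1*exp(z/2)


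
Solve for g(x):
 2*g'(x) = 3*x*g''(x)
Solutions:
 g(x) = C1 + C2*x^(5/3)


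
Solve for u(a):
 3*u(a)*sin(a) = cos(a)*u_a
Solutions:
 u(a) = C1/cos(a)^3


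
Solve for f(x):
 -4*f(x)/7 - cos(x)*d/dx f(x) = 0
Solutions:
 f(x) = C1*(sin(x) - 1)^(2/7)/(sin(x) + 1)^(2/7)


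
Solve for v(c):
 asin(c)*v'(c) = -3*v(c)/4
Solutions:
 v(c) = C1*exp(-3*Integral(1/asin(c), c)/4)


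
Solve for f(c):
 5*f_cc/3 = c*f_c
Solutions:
 f(c) = C1 + C2*erfi(sqrt(30)*c/10)


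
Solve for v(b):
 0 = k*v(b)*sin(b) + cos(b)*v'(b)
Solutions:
 v(b) = C1*exp(k*log(cos(b)))


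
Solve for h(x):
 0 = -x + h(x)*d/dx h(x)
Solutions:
 h(x) = -sqrt(C1 + x^2)
 h(x) = sqrt(C1 + x^2)


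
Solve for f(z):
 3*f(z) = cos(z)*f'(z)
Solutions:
 f(z) = C1*(sin(z) + 1)^(3/2)/(sin(z) - 1)^(3/2)


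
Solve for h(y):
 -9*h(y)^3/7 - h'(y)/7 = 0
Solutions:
 h(y) = -sqrt(2)*sqrt(-1/(C1 - 9*y))/2
 h(y) = sqrt(2)*sqrt(-1/(C1 - 9*y))/2


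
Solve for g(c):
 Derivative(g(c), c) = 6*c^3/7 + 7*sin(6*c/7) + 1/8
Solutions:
 g(c) = C1 + 3*c^4/14 + c/8 - 49*cos(6*c/7)/6


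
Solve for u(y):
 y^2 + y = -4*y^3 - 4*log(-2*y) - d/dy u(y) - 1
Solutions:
 u(y) = C1 - y^4 - y^3/3 - y^2/2 - 4*y*log(-y) + y*(3 - 4*log(2))


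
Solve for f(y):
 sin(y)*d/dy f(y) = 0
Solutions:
 f(y) = C1


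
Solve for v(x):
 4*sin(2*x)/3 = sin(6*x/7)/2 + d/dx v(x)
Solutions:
 v(x) = C1 + 7*cos(6*x/7)/12 - 2*cos(2*x)/3


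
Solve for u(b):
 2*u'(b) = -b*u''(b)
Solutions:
 u(b) = C1 + C2/b


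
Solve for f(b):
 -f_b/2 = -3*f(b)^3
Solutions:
 f(b) = -sqrt(2)*sqrt(-1/(C1 + 6*b))/2
 f(b) = sqrt(2)*sqrt(-1/(C1 + 6*b))/2


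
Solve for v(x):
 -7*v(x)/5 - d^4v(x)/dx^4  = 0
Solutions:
 v(x) = (C1*sin(sqrt(2)*5^(3/4)*7^(1/4)*x/10) + C2*cos(sqrt(2)*5^(3/4)*7^(1/4)*x/10))*exp(-sqrt(2)*5^(3/4)*7^(1/4)*x/10) + (C3*sin(sqrt(2)*5^(3/4)*7^(1/4)*x/10) + C4*cos(sqrt(2)*5^(3/4)*7^(1/4)*x/10))*exp(sqrt(2)*5^(3/4)*7^(1/4)*x/10)


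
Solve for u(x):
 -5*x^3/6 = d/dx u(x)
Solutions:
 u(x) = C1 - 5*x^4/24


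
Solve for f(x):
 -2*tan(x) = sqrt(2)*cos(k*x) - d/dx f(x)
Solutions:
 f(x) = C1 + sqrt(2)*Piecewise((sin(k*x)/k, Ne(k, 0)), (x, True)) - 2*log(cos(x))


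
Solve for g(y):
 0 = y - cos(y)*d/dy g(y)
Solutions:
 g(y) = C1 + Integral(y/cos(y), y)


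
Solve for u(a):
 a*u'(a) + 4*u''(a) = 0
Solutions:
 u(a) = C1 + C2*erf(sqrt(2)*a/4)


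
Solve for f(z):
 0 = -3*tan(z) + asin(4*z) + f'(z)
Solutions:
 f(z) = C1 - z*asin(4*z) - sqrt(1 - 16*z^2)/4 - 3*log(cos(z))


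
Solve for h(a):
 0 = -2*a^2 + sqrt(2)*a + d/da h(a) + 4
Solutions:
 h(a) = C1 + 2*a^3/3 - sqrt(2)*a^2/2 - 4*a


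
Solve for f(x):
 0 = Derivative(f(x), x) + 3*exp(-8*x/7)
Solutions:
 f(x) = C1 + 21*exp(-8*x/7)/8


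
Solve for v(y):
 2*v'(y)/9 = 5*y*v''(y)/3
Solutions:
 v(y) = C1 + C2*y^(17/15)


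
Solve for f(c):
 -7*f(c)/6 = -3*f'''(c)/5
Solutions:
 f(c) = C3*exp(420^(1/3)*c/6) + (C1*sin(140^(1/3)*3^(5/6)*c/12) + C2*cos(140^(1/3)*3^(5/6)*c/12))*exp(-420^(1/3)*c/12)


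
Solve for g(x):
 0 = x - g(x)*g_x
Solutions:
 g(x) = -sqrt(C1 + x^2)
 g(x) = sqrt(C1 + x^2)


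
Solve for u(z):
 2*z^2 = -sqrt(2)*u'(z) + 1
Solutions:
 u(z) = C1 - sqrt(2)*z^3/3 + sqrt(2)*z/2


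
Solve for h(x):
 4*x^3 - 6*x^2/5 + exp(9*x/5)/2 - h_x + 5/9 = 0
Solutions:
 h(x) = C1 + x^4 - 2*x^3/5 + 5*x/9 + 5*exp(9*x/5)/18


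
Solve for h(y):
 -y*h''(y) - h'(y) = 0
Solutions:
 h(y) = C1 + C2*log(y)


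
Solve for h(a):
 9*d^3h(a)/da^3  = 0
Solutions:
 h(a) = C1 + C2*a + C3*a^2


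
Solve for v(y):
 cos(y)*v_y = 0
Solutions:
 v(y) = C1


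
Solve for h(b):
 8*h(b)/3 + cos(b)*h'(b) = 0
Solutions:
 h(b) = C1*(sin(b) - 1)^(4/3)/(sin(b) + 1)^(4/3)


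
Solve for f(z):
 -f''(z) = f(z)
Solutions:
 f(z) = C1*sin(z) + C2*cos(z)


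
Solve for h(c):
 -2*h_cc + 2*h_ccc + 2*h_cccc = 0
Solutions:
 h(c) = C1 + C2*c + C3*exp(c*(-1 + sqrt(5))/2) + C4*exp(-c*(1 + sqrt(5))/2)


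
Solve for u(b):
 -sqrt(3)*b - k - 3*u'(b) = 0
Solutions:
 u(b) = C1 - sqrt(3)*b^2/6 - b*k/3


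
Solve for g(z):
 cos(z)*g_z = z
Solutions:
 g(z) = C1 + Integral(z/cos(z), z)


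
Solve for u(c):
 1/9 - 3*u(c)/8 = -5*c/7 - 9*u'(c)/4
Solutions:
 u(c) = C1*exp(c/6) + 40*c/21 + 2216/189


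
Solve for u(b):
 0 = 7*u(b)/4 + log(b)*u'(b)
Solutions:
 u(b) = C1*exp(-7*li(b)/4)


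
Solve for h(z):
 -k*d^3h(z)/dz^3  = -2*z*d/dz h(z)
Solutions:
 h(z) = C1 + Integral(C2*airyai(2^(1/3)*z*(1/k)^(1/3)) + C3*airybi(2^(1/3)*z*(1/k)^(1/3)), z)


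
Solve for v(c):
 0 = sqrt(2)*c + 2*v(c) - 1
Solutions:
 v(c) = -sqrt(2)*c/2 + 1/2


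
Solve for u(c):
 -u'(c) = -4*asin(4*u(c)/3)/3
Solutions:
 Integral(1/asin(4*_y/3), (_y, u(c))) = C1 + 4*c/3


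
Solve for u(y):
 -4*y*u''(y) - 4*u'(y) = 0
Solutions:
 u(y) = C1 + C2*log(y)


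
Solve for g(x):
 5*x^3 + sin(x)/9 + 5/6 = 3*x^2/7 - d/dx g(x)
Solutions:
 g(x) = C1 - 5*x^4/4 + x^3/7 - 5*x/6 + cos(x)/9


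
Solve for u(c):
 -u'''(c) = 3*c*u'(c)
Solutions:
 u(c) = C1 + Integral(C2*airyai(-3^(1/3)*c) + C3*airybi(-3^(1/3)*c), c)


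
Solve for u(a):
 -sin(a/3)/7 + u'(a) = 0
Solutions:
 u(a) = C1 - 3*cos(a/3)/7


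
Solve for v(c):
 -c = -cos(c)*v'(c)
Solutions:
 v(c) = C1 + Integral(c/cos(c), c)


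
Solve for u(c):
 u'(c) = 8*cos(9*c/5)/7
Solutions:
 u(c) = C1 + 40*sin(9*c/5)/63


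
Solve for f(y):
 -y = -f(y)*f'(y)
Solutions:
 f(y) = -sqrt(C1 + y^2)
 f(y) = sqrt(C1 + y^2)


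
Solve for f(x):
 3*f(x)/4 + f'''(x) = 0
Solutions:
 f(x) = C3*exp(-6^(1/3)*x/2) + (C1*sin(2^(1/3)*3^(5/6)*x/4) + C2*cos(2^(1/3)*3^(5/6)*x/4))*exp(6^(1/3)*x/4)


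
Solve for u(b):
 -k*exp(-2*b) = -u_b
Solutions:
 u(b) = C1 - k*exp(-2*b)/2


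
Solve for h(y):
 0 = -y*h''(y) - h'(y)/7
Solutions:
 h(y) = C1 + C2*y^(6/7)


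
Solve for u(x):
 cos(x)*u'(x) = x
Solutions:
 u(x) = C1 + Integral(x/cos(x), x)


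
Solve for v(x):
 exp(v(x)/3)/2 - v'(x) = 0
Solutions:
 v(x) = 3*log(-1/(C1 + x)) + 3*log(6)


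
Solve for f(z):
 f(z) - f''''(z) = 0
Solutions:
 f(z) = C1*exp(-z) + C2*exp(z) + C3*sin(z) + C4*cos(z)


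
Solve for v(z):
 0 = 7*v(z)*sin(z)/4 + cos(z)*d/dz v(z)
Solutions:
 v(z) = C1*cos(z)^(7/4)


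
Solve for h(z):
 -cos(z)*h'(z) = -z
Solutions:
 h(z) = C1 + Integral(z/cos(z), z)


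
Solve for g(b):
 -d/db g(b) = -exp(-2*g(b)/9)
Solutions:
 g(b) = 9*log(-sqrt(C1 + b)) - 9*log(3) + 9*log(2)/2
 g(b) = 9*log(C1 + b)/2 - 9*log(3) + 9*log(2)/2


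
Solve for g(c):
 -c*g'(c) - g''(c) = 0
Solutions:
 g(c) = C1 + C2*erf(sqrt(2)*c/2)


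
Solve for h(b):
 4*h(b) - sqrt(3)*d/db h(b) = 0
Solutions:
 h(b) = C1*exp(4*sqrt(3)*b/3)


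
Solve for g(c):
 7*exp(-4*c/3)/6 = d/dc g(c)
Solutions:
 g(c) = C1 - 7*exp(-4*c/3)/8


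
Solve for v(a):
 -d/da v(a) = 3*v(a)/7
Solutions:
 v(a) = C1*exp(-3*a/7)


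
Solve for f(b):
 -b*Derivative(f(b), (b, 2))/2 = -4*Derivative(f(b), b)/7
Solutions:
 f(b) = C1 + C2*b^(15/7)


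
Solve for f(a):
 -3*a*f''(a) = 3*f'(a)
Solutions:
 f(a) = C1 + C2*log(a)


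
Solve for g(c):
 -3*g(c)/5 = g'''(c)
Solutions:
 g(c) = C3*exp(-3^(1/3)*5^(2/3)*c/5) + (C1*sin(3^(5/6)*5^(2/3)*c/10) + C2*cos(3^(5/6)*5^(2/3)*c/10))*exp(3^(1/3)*5^(2/3)*c/10)


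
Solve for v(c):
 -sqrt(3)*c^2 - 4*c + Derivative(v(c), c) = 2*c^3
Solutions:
 v(c) = C1 + c^4/2 + sqrt(3)*c^3/3 + 2*c^2


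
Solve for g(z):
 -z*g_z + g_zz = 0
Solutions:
 g(z) = C1 + C2*erfi(sqrt(2)*z/2)


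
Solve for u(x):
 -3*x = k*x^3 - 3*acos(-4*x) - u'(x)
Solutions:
 u(x) = C1 + k*x^4/4 + 3*x^2/2 - 3*x*acos(-4*x) - 3*sqrt(1 - 16*x^2)/4


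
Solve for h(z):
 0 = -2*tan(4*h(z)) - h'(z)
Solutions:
 h(z) = -asin(C1*exp(-8*z))/4 + pi/4
 h(z) = asin(C1*exp(-8*z))/4


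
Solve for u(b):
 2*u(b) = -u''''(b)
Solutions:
 u(b) = (C1*sin(2^(3/4)*b/2) + C2*cos(2^(3/4)*b/2))*exp(-2^(3/4)*b/2) + (C3*sin(2^(3/4)*b/2) + C4*cos(2^(3/4)*b/2))*exp(2^(3/4)*b/2)


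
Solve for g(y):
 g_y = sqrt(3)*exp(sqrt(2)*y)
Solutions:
 g(y) = C1 + sqrt(6)*exp(sqrt(2)*y)/2


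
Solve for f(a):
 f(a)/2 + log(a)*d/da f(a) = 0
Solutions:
 f(a) = C1*exp(-li(a)/2)


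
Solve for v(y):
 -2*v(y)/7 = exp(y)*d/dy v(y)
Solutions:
 v(y) = C1*exp(2*exp(-y)/7)


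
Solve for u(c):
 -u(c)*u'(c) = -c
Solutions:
 u(c) = -sqrt(C1 + c^2)
 u(c) = sqrt(C1 + c^2)


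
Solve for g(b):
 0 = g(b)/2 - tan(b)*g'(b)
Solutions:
 g(b) = C1*sqrt(sin(b))


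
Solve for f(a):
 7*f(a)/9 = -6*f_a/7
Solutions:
 f(a) = C1*exp(-49*a/54)


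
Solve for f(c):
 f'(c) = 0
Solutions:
 f(c) = C1


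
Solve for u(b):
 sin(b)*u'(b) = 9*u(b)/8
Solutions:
 u(b) = C1*(cos(b) - 1)^(9/16)/(cos(b) + 1)^(9/16)


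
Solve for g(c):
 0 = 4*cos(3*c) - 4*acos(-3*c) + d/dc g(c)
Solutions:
 g(c) = C1 + 4*c*acos(-3*c) + 4*sqrt(1 - 9*c^2)/3 - 4*sin(3*c)/3


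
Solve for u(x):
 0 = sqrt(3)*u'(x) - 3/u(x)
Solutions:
 u(x) = -sqrt(C1 + 2*sqrt(3)*x)
 u(x) = sqrt(C1 + 2*sqrt(3)*x)


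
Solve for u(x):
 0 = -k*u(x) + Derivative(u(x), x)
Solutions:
 u(x) = C1*exp(k*x)


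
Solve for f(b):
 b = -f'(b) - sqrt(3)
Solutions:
 f(b) = C1 - b^2/2 - sqrt(3)*b


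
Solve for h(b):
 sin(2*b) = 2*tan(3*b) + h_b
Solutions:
 h(b) = C1 + 2*log(cos(3*b))/3 - cos(2*b)/2


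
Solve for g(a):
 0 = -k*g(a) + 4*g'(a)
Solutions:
 g(a) = C1*exp(a*k/4)


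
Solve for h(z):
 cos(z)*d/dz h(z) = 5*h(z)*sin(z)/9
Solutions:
 h(z) = C1/cos(z)^(5/9)


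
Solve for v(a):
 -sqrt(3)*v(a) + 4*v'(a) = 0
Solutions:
 v(a) = C1*exp(sqrt(3)*a/4)


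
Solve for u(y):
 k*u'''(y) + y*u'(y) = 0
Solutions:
 u(y) = C1 + Integral(C2*airyai(y*(-1/k)^(1/3)) + C3*airybi(y*(-1/k)^(1/3)), y)


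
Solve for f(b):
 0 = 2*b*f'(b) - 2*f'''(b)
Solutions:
 f(b) = C1 + Integral(C2*airyai(b) + C3*airybi(b), b)


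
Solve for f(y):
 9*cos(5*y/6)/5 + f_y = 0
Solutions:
 f(y) = C1 - 54*sin(5*y/6)/25


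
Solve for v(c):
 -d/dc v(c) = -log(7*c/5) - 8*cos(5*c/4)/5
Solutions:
 v(c) = C1 + c*log(c) - c*log(5) - c + c*log(7) + 32*sin(5*c/4)/25


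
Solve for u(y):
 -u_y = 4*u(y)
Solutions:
 u(y) = C1*exp(-4*y)


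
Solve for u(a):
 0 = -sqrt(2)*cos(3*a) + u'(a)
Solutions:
 u(a) = C1 + sqrt(2)*sin(3*a)/3


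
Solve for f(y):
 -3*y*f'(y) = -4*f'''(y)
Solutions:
 f(y) = C1 + Integral(C2*airyai(6^(1/3)*y/2) + C3*airybi(6^(1/3)*y/2), y)


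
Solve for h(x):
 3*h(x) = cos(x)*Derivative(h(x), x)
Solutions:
 h(x) = C1*(sin(x) + 1)^(3/2)/(sin(x) - 1)^(3/2)


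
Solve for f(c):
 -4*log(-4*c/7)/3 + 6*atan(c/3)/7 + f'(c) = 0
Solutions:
 f(c) = C1 + 4*c*log(-c)/3 - 6*c*atan(c/3)/7 - 4*c*log(7)/3 - 4*c/3 + 8*c*log(2)/3 + 9*log(c^2 + 9)/7


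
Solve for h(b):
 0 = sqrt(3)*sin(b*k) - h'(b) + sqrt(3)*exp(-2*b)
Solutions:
 h(b) = C1 - sqrt(3)*exp(-2*b)/2 - sqrt(3)*cos(b*k)/k


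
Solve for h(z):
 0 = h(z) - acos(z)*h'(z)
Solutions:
 h(z) = C1*exp(Integral(1/acos(z), z))


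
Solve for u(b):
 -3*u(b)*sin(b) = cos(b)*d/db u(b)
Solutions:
 u(b) = C1*cos(b)^3


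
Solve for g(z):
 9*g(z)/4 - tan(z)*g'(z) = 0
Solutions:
 g(z) = C1*sin(z)^(9/4)


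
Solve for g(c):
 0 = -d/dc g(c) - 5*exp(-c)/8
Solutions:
 g(c) = C1 + 5*exp(-c)/8


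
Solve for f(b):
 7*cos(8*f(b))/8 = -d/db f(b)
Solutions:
 f(b) = -asin((C1 + exp(14*b))/(C1 - exp(14*b)))/8 + pi/8
 f(b) = asin((C1 + exp(14*b))/(C1 - exp(14*b)))/8


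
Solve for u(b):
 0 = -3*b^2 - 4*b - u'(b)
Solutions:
 u(b) = C1 - b^3 - 2*b^2


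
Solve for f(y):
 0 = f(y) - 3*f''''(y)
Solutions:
 f(y) = C1*exp(-3^(3/4)*y/3) + C2*exp(3^(3/4)*y/3) + C3*sin(3^(3/4)*y/3) + C4*cos(3^(3/4)*y/3)


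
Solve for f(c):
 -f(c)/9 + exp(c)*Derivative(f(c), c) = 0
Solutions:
 f(c) = C1*exp(-exp(-c)/9)


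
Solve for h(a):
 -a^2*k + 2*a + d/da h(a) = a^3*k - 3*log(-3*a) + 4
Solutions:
 h(a) = C1 + a^4*k/4 + a^3*k/3 - a^2 - 3*a*log(-a) + a*(7 - 3*log(3))


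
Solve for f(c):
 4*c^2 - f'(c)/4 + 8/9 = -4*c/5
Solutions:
 f(c) = C1 + 16*c^3/3 + 8*c^2/5 + 32*c/9


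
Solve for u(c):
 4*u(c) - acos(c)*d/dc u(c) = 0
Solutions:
 u(c) = C1*exp(4*Integral(1/acos(c), c))


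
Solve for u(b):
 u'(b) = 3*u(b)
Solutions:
 u(b) = C1*exp(3*b)


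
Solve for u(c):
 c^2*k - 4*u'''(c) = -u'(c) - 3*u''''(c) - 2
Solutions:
 u(c) = C1 + C2*exp(c) + C3*exp(c*(1 - sqrt(13))/6) + C4*exp(c*(1 + sqrt(13))/6) - c^3*k/3 - 8*c*k - 2*c


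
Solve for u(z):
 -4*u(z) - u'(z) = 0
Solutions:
 u(z) = C1*exp(-4*z)


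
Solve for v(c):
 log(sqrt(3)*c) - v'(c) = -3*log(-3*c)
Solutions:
 v(c) = C1 + 4*c*log(c) + c*(-4 + 7*log(3)/2 + 3*I*pi)


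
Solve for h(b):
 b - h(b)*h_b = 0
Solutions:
 h(b) = -sqrt(C1 + b^2)
 h(b) = sqrt(C1 + b^2)


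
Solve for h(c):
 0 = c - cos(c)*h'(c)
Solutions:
 h(c) = C1 + Integral(c/cos(c), c)


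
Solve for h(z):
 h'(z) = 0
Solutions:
 h(z) = C1


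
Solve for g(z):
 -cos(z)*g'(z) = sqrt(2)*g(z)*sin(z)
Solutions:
 g(z) = C1*cos(z)^(sqrt(2))


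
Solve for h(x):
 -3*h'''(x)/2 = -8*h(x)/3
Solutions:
 h(x) = C3*exp(2*6^(1/3)*x/3) + (C1*sin(2^(1/3)*3^(5/6)*x/3) + C2*cos(2^(1/3)*3^(5/6)*x/3))*exp(-6^(1/3)*x/3)


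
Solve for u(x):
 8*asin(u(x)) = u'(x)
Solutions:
 Integral(1/asin(_y), (_y, u(x))) = C1 + 8*x


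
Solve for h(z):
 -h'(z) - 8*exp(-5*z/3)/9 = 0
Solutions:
 h(z) = C1 + 8*exp(-5*z/3)/15


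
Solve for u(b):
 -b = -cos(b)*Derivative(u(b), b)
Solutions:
 u(b) = C1 + Integral(b/cos(b), b)


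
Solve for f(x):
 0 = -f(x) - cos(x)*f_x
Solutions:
 f(x) = C1*sqrt(sin(x) - 1)/sqrt(sin(x) + 1)


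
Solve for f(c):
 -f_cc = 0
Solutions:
 f(c) = C1 + C2*c


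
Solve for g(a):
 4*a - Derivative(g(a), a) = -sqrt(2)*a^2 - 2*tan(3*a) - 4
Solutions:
 g(a) = C1 + sqrt(2)*a^3/3 + 2*a^2 + 4*a - 2*log(cos(3*a))/3


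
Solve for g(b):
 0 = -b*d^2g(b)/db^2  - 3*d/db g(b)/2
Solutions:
 g(b) = C1 + C2/sqrt(b)


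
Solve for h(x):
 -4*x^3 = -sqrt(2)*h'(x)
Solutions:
 h(x) = C1 + sqrt(2)*x^4/2


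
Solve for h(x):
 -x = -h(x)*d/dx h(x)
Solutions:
 h(x) = -sqrt(C1 + x^2)
 h(x) = sqrt(C1 + x^2)


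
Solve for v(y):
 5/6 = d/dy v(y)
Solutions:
 v(y) = C1 + 5*y/6


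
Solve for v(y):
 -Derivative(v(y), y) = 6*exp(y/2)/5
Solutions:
 v(y) = C1 - 12*exp(y/2)/5


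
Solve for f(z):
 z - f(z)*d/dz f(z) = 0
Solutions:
 f(z) = -sqrt(C1 + z^2)
 f(z) = sqrt(C1 + z^2)


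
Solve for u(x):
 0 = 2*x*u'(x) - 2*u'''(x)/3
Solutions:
 u(x) = C1 + Integral(C2*airyai(3^(1/3)*x) + C3*airybi(3^(1/3)*x), x)


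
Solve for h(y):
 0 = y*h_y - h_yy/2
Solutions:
 h(y) = C1 + C2*erfi(y)


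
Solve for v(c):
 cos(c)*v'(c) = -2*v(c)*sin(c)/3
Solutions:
 v(c) = C1*cos(c)^(2/3)


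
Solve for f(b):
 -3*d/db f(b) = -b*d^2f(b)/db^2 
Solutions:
 f(b) = C1 + C2*b^4


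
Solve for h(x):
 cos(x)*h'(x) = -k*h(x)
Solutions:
 h(x) = C1*exp(k*(log(sin(x) - 1) - log(sin(x) + 1))/2)


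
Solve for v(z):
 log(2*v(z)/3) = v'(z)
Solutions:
 -Integral(1/(log(_y) - log(3) + log(2)), (_y, v(z))) = C1 - z


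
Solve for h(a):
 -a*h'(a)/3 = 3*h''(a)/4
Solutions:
 h(a) = C1 + C2*erf(sqrt(2)*a/3)


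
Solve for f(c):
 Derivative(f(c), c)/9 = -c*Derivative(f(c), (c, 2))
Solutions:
 f(c) = C1 + C2*c^(8/9)


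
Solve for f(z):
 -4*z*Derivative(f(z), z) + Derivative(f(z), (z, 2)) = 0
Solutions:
 f(z) = C1 + C2*erfi(sqrt(2)*z)


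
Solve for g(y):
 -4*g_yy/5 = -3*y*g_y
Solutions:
 g(y) = C1 + C2*erfi(sqrt(30)*y/4)


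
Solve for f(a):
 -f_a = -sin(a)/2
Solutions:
 f(a) = C1 - cos(a)/2


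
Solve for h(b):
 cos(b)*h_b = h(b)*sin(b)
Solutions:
 h(b) = C1/cos(b)


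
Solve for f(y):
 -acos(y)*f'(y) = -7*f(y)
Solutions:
 f(y) = C1*exp(7*Integral(1/acos(y), y))


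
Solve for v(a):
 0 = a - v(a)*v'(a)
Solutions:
 v(a) = -sqrt(C1 + a^2)
 v(a) = sqrt(C1 + a^2)


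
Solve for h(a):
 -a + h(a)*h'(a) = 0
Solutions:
 h(a) = -sqrt(C1 + a^2)
 h(a) = sqrt(C1 + a^2)


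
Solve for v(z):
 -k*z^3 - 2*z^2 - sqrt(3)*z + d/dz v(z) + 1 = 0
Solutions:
 v(z) = C1 + k*z^4/4 + 2*z^3/3 + sqrt(3)*z^2/2 - z


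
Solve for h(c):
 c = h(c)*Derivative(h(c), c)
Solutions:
 h(c) = -sqrt(C1 + c^2)
 h(c) = sqrt(C1 + c^2)


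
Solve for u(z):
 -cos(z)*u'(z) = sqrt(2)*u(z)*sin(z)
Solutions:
 u(z) = C1*cos(z)^(sqrt(2))


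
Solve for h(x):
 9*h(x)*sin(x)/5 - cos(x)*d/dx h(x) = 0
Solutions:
 h(x) = C1/cos(x)^(9/5)


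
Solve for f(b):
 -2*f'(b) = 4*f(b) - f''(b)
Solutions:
 f(b) = C1*exp(b*(1 - sqrt(5))) + C2*exp(b*(1 + sqrt(5)))


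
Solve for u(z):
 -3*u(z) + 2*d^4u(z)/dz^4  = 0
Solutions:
 u(z) = C1*exp(-2^(3/4)*3^(1/4)*z/2) + C2*exp(2^(3/4)*3^(1/4)*z/2) + C3*sin(2^(3/4)*3^(1/4)*z/2) + C4*cos(2^(3/4)*3^(1/4)*z/2)


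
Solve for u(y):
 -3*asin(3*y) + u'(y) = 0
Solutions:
 u(y) = C1 + 3*y*asin(3*y) + sqrt(1 - 9*y^2)


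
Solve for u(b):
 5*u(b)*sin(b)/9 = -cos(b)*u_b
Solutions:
 u(b) = C1*cos(b)^(5/9)


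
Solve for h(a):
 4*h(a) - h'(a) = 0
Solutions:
 h(a) = C1*exp(4*a)


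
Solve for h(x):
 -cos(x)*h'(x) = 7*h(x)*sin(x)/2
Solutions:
 h(x) = C1*cos(x)^(7/2)


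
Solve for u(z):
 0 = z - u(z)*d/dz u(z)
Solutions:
 u(z) = -sqrt(C1 + z^2)
 u(z) = sqrt(C1 + z^2)


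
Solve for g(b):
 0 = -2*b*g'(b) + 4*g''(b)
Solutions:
 g(b) = C1 + C2*erfi(b/2)


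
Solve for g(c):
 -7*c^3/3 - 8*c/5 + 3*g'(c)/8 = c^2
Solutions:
 g(c) = C1 + 14*c^4/9 + 8*c^3/9 + 32*c^2/15


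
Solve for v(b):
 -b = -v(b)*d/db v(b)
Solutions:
 v(b) = -sqrt(C1 + b^2)
 v(b) = sqrt(C1 + b^2)


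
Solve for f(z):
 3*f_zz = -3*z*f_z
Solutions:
 f(z) = C1 + C2*erf(sqrt(2)*z/2)


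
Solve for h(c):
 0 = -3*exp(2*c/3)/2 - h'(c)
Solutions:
 h(c) = C1 - 9*exp(2*c/3)/4


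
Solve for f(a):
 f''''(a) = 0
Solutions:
 f(a) = C1 + C2*a + C3*a^2 + C4*a^3


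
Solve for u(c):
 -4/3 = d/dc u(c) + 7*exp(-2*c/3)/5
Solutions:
 u(c) = C1 - 4*c/3 + 21*exp(-2*c/3)/10


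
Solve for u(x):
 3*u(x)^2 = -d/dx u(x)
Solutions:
 u(x) = 1/(C1 + 3*x)


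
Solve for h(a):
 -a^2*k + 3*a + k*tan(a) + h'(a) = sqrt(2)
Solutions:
 h(a) = C1 + a^3*k/3 - 3*a^2/2 + sqrt(2)*a + k*log(cos(a))


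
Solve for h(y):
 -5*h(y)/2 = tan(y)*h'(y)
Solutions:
 h(y) = C1/sin(y)^(5/2)


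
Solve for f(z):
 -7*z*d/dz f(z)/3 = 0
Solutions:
 f(z) = C1


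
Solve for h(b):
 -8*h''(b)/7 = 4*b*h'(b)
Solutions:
 h(b) = C1 + C2*erf(sqrt(7)*b/2)


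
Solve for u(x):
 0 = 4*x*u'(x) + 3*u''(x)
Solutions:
 u(x) = C1 + C2*erf(sqrt(6)*x/3)


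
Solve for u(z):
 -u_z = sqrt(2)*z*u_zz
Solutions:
 u(z) = C1 + C2*z^(1 - sqrt(2)/2)


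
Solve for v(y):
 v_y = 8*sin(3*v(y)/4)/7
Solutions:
 -8*y/7 + 2*log(cos(3*v(y)/4) - 1)/3 - 2*log(cos(3*v(y)/4) + 1)/3 = C1


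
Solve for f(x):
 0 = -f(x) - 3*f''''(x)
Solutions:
 f(x) = (C1*sin(sqrt(2)*3^(3/4)*x/6) + C2*cos(sqrt(2)*3^(3/4)*x/6))*exp(-sqrt(2)*3^(3/4)*x/6) + (C3*sin(sqrt(2)*3^(3/4)*x/6) + C4*cos(sqrt(2)*3^(3/4)*x/6))*exp(sqrt(2)*3^(3/4)*x/6)


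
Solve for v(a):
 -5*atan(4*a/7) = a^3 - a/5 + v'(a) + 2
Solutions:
 v(a) = C1 - a^4/4 + a^2/10 - 5*a*atan(4*a/7) - 2*a + 35*log(16*a^2 + 49)/8


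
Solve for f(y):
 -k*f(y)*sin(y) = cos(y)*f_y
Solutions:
 f(y) = C1*exp(k*log(cos(y)))


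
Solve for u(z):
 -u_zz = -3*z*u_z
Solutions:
 u(z) = C1 + C2*erfi(sqrt(6)*z/2)


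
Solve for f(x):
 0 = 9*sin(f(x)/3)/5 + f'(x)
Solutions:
 9*x/5 + 3*log(cos(f(x)/3) - 1)/2 - 3*log(cos(f(x)/3) + 1)/2 = C1


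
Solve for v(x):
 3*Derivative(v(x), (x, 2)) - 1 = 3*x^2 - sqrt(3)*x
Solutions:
 v(x) = C1 + C2*x + x^4/12 - sqrt(3)*x^3/18 + x^2/6


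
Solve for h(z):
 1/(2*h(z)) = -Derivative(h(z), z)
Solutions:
 h(z) = -sqrt(C1 - z)
 h(z) = sqrt(C1 - z)


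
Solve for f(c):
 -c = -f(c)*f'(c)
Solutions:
 f(c) = -sqrt(C1 + c^2)
 f(c) = sqrt(C1 + c^2)


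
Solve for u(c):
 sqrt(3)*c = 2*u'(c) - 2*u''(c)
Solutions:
 u(c) = C1 + C2*exp(c) + sqrt(3)*c^2/4 + sqrt(3)*c/2


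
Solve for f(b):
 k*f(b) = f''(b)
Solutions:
 f(b) = C1*exp(-b*sqrt(k)) + C2*exp(b*sqrt(k))


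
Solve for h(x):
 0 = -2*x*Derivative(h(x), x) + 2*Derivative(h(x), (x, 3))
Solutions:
 h(x) = C1 + Integral(C2*airyai(x) + C3*airybi(x), x)


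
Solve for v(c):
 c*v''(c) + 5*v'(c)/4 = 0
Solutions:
 v(c) = C1 + C2/c^(1/4)


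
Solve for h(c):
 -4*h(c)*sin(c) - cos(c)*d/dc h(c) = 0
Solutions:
 h(c) = C1*cos(c)^4


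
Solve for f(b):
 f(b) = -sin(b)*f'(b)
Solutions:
 f(b) = C1*sqrt(cos(b) + 1)/sqrt(cos(b) - 1)


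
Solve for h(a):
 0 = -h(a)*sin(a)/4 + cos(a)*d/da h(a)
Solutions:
 h(a) = C1/cos(a)^(1/4)


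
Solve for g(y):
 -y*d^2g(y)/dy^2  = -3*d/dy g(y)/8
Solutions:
 g(y) = C1 + C2*y^(11/8)


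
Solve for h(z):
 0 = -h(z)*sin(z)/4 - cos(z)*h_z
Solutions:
 h(z) = C1*cos(z)^(1/4)


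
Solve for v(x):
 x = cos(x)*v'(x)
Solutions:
 v(x) = C1 + Integral(x/cos(x), x)


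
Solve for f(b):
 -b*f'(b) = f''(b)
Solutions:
 f(b) = C1 + C2*erf(sqrt(2)*b/2)


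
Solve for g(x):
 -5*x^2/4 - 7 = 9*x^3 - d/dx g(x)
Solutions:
 g(x) = C1 + 9*x^4/4 + 5*x^3/12 + 7*x


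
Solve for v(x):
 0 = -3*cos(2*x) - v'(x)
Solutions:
 v(x) = C1 - 3*sin(2*x)/2


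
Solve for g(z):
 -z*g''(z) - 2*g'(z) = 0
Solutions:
 g(z) = C1 + C2/z


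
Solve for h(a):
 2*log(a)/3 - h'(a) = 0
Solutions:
 h(a) = C1 + 2*a*log(a)/3 - 2*a/3


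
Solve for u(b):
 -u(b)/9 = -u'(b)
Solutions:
 u(b) = C1*exp(b/9)


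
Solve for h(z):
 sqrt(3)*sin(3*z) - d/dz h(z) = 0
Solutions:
 h(z) = C1 - sqrt(3)*cos(3*z)/3


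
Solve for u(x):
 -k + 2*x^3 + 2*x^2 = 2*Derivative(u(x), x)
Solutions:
 u(x) = C1 - k*x/2 + x^4/4 + x^3/3


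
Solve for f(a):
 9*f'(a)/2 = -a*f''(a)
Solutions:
 f(a) = C1 + C2/a^(7/2)


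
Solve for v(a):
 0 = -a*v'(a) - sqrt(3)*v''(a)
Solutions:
 v(a) = C1 + C2*erf(sqrt(2)*3^(3/4)*a/6)


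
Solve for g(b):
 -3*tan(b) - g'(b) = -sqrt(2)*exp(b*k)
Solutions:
 g(b) = C1 + sqrt(2)*Piecewise((exp(b*k)/k, Ne(k, 0)), (b, True)) + 3*log(cos(b))


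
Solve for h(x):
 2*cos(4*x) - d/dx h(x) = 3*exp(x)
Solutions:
 h(x) = C1 - 3*exp(x) + sin(4*x)/2


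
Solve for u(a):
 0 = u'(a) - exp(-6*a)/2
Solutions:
 u(a) = C1 - exp(-6*a)/12


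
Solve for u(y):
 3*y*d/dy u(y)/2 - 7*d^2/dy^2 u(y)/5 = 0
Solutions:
 u(y) = C1 + C2*erfi(sqrt(105)*y/14)


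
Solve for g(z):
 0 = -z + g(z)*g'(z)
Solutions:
 g(z) = -sqrt(C1 + z^2)
 g(z) = sqrt(C1 + z^2)


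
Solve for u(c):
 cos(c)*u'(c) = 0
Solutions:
 u(c) = C1


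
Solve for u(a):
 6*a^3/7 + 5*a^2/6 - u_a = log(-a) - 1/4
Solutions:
 u(a) = C1 + 3*a^4/14 + 5*a^3/18 - a*log(-a) + 5*a/4


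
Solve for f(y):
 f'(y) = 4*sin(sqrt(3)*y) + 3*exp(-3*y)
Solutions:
 f(y) = C1 - 4*sqrt(3)*cos(sqrt(3)*y)/3 - exp(-3*y)


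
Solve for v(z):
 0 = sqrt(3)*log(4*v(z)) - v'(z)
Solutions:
 -sqrt(3)*Integral(1/(log(_y) + 2*log(2)), (_y, v(z)))/3 = C1 - z


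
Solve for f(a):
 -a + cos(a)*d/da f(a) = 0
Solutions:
 f(a) = C1 + Integral(a/cos(a), a)


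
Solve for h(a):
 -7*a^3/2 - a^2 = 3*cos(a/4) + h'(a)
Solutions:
 h(a) = C1 - 7*a^4/8 - a^3/3 - 12*sin(a/4)


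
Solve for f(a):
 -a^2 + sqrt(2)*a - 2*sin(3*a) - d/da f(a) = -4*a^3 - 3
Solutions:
 f(a) = C1 + a^4 - a^3/3 + sqrt(2)*a^2/2 + 3*a + 2*cos(3*a)/3


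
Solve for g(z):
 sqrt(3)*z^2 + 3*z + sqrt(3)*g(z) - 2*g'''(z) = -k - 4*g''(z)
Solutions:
 g(z) = C1*exp(z*(-2^(1/3)*(32 + 27*sqrt(3) + sqrt(-1024 + (32 + 27*sqrt(3))^2))^(1/3) - 8*2^(2/3)/(32 + 27*sqrt(3) + sqrt(-1024 + (32 + 27*sqrt(3))^2))^(1/3) + 8)/12)*sin(2^(1/3)*sqrt(3)*z*(-(32 + 27*sqrt(3) + sqrt(-1024 + (32 + 27*sqrt(3))^2))^(1/3) + 8*2^(1/3)/(32 + 27*sqrt(3) + sqrt(-1024 + (32 + 27*sqrt(3))^2))^(1/3))/12) + C2*exp(z*(-2^(1/3)*(32 + 27*sqrt(3) + sqrt(-1024 + (32 + 27*sqrt(3))^2))^(1/3) - 8*2^(2/3)/(32 + 27*sqrt(3) + sqrt(-1024 + (32 + 27*sqrt(3))^2))^(1/3) + 8)/12)*cos(2^(1/3)*sqrt(3)*z*(-(32 + 27*sqrt(3) + sqrt(-1024 + (32 + 27*sqrt(3))^2))^(1/3) + 8*2^(1/3)/(32 + 27*sqrt(3) + sqrt(-1024 + (32 + 27*sqrt(3))^2))^(1/3))/12) + C3*exp(z*(8*2^(2/3)/(32 + 27*sqrt(3) + sqrt(-1024 + (32 + 27*sqrt(3))^2))^(1/3) + 4 + 2^(1/3)*(32 + 27*sqrt(3) + sqrt(-1024 + (32 + 27*sqrt(3))^2))^(1/3))/6) - sqrt(3)*k/3 - z^2 - sqrt(3)*z + 8*sqrt(3)/3


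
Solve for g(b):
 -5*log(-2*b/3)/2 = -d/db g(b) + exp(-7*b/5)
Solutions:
 g(b) = C1 + 5*b*log(-b)/2 + 5*b*(-log(3) - 1 + log(2))/2 - 5*exp(-7*b/5)/7


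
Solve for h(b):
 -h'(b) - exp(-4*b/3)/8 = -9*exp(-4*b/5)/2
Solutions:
 h(b) = C1 + 3*exp(-4*b/3)/32 - 45*exp(-4*b/5)/8


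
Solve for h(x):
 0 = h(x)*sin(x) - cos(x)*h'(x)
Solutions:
 h(x) = C1/cos(x)


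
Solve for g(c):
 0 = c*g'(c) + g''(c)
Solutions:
 g(c) = C1 + C2*erf(sqrt(2)*c/2)


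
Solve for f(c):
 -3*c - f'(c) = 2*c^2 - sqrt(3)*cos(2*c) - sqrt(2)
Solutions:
 f(c) = C1 - 2*c^3/3 - 3*c^2/2 + sqrt(2)*c + sqrt(3)*sin(2*c)/2


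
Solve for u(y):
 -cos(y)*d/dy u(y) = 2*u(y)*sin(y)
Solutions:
 u(y) = C1*cos(y)^2


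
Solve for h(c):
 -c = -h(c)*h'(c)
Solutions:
 h(c) = -sqrt(C1 + c^2)
 h(c) = sqrt(C1 + c^2)


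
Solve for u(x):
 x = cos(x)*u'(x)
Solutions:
 u(x) = C1 + Integral(x/cos(x), x)
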